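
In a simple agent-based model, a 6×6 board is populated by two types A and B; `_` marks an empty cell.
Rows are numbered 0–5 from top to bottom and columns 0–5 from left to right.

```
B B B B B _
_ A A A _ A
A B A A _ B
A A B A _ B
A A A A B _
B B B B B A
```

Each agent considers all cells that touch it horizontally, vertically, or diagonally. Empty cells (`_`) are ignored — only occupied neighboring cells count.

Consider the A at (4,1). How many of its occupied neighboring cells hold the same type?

Occupied neighbors of (4,1): (3,0)=A, (3,1)=A, (3,2)=B, (4,0)=A, (4,2)=A, (5,0)=B, (5,1)=B, (5,2)=B.
Same type (A): 4 of 8.

4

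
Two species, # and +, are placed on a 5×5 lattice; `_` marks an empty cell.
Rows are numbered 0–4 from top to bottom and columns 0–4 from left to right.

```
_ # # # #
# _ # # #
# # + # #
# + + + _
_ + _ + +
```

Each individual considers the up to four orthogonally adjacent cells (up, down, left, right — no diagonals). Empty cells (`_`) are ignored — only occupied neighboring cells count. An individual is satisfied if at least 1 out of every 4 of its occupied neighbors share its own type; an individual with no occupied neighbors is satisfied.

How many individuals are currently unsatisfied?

0

(0,1)# 1/1 satisfied
(0,2)# 3/3 satisfied
(0,3)# 3/3 satisfied
(0,4)# 2/2 satisfied
(1,0)# 1/1 satisfied
(1,2)# 2/3 satisfied
(1,3)# 4/4 satisfied
(1,4)# 3/3 satisfied
(2,0)# 3/3 satisfied
(2,1)# 1/3 satisfied
(2,2)+ 1/4 satisfied
(2,3)# 2/4 satisfied
(2,4)# 2/2 satisfied
(3,0)# 1/2 satisfied
(3,1)+ 2/4 satisfied
(3,2)+ 3/3 satisfied
(3,3)+ 2/3 satisfied
(4,1)+ 1/1 satisfied
(4,3)+ 2/2 satisfied
(4,4)+ 1/1 satisfied
Every one meets the threshold.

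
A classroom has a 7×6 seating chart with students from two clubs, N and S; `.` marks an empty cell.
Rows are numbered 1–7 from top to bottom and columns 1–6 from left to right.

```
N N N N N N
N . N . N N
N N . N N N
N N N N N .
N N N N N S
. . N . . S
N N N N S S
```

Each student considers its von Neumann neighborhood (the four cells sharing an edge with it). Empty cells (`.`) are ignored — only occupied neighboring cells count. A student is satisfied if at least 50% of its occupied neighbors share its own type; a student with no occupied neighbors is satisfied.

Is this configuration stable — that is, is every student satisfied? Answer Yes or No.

(1,1)N 2/2 satisfied
(1,2)N 2/2 satisfied
(1,3)N 3/3 satisfied
(1,4)N 2/2 satisfied
(1,5)N 3/3 satisfied
(1,6)N 2/2 satisfied
(2,1)N 2/2 satisfied
(2,3)N 1/1 satisfied
(2,5)N 3/3 satisfied
(2,6)N 3/3 satisfied
(3,1)N 3/3 satisfied
(3,2)N 2/2 satisfied
(3,4)N 2/2 satisfied
(3,5)N 4/4 satisfied
(3,6)N 2/2 satisfied
(4,1)N 3/3 satisfied
(4,2)N 4/4 satisfied
(4,3)N 3/3 satisfied
(4,4)N 4/4 satisfied
(4,5)N 3/3 satisfied
(5,1)N 2/2 satisfied
(5,2)N 3/3 satisfied
(5,3)N 4/4 satisfied
(5,4)N 3/3 satisfied
(5,5)N 2/3 satisfied
(5,6)S 1/2 satisfied
(6,3)N 2/2 satisfied
(6,6)S 2/2 satisfied
(7,1)N 1/1 satisfied
(7,2)N 2/2 satisfied
(7,3)N 3/3 satisfied
(7,4)N 1/2 satisfied
(7,5)S 1/2 satisfied
(7,6)S 2/2 satisfied
All meet the threshold, so the configuration is stable.

Yes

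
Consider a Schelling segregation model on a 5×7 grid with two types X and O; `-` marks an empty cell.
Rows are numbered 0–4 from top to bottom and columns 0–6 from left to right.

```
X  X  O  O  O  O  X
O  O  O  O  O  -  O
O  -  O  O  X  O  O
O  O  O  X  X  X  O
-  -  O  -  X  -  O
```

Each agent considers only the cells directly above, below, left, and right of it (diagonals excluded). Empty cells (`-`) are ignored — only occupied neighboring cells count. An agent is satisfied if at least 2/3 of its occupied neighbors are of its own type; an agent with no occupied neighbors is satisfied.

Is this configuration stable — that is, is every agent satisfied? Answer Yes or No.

No

Row 0: (0,0)X 1/2 not · (0,1)X 1/3 not · (0,2)O 2/3 satisfied · (0,3)O 3/3 satisfied · (0,4)O 3/3 satisfied · (0,5)O 1/2 not · (0,6)X 0/2 not
Row 1: (1,0)O 2/3 satisfied · (1,1)O 2/3 satisfied · (1,2)O 4/4 satisfied · (1,3)O 4/4 satisfied · (1,4)O 2/3 satisfied · (1,6)O 1/2 not
Row 2: (2,0)O 2/2 satisfied · (2,2)O 3/3 satisfied · (2,3)O 2/4 not · (2,4)X 1/4 not · (2,5)O 1/3 not · (2,6)O 3/3 satisfied
Row 3: (3,0)O 2/2 satisfied · (3,1)O 2/2 satisfied · (3,2)O 3/4 satisfied · (3,3)X 1/3 not · (3,4)X 4/4 satisfied · (3,5)X 1/3 not · (3,6)O 2/3 satisfied
Row 4: (4,2)O 1/1 satisfied · (4,4)X 1/1 satisfied · (4,6)O 1/1 satisfied
For instance (0,0) has only 1/2 same-type neighbors, below 2/3.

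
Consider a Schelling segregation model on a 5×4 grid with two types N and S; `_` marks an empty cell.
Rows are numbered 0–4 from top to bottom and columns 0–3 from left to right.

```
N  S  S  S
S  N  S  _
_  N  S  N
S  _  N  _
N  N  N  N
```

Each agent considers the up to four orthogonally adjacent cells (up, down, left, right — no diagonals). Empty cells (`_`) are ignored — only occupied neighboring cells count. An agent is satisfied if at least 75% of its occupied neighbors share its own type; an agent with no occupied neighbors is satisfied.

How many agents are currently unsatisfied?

11

(0,0)N 0/2 unhappy
(0,1)S 1/3 unhappy
(0,2)S 3/3 ok
(0,3)S 1/1 ok
(1,0)S 0/2 unhappy
(1,1)N 1/4 unhappy
(1,2)S 2/3 unhappy
(2,1)N 1/2 unhappy
(2,2)S 1/4 unhappy
(2,3)N 0/1 unhappy
(3,0)S 0/1 unhappy
(3,2)N 1/2 unhappy
(4,0)N 1/2 unhappy
(4,1)N 2/2 ok
(4,2)N 3/3 ok
(4,3)N 1/1 ok
Unsatisfied: (0,0), (0,1), (1,0), (1,1), (1,2), (2,1), (2,2), (2,3), (3,0), (3,2), (4,0) — 11 in total.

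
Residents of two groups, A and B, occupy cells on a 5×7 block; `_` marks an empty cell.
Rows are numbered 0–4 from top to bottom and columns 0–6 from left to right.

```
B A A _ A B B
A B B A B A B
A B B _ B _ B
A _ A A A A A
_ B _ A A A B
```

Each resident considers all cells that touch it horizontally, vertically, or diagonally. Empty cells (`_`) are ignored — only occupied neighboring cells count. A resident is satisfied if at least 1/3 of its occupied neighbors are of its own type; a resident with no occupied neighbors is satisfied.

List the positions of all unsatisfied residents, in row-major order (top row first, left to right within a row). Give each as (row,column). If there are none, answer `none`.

Row 0: (0,0)B 1/3 ok · (0,1)A 2/5 ok · (0,2)A 2/4 ok · (0,4)A 2/4 ok · (0,5)B 3/5 ok · (0,6)B 2/3 ok
Row 1: (1,0)A 2/5 ok · (1,1)B 4/8 ok · (1,2)B 3/6 ok · (1,3)A 2/6 ok · (1,4)B 2/5 ok · (1,5)A 1/7 unhappy · (1,6)B 3/4 ok
Row 2: (2,0)A 2/4 ok · (2,1)B 3/7 ok · (2,2)B 3/6 ok · (2,4)B 1/6 unhappy · (2,6)B 1/4 unhappy
Row 3: (3,0)A 1/3 ok · (3,2)A 2/5 ok · (3,3)A 4/6 ok · (3,4)A 5/6 ok · (3,5)A 4/7 ok · (3,6)A 2/4 ok
Row 4: (4,1)B 0/2 unhappy · (4,3)A 4/4 ok · (4,4)A 5/5 ok · (4,5)A 4/5 ok · (4,6)B 0/3 unhappy

(1,5), (2,4), (2,6), (4,1), (4,6)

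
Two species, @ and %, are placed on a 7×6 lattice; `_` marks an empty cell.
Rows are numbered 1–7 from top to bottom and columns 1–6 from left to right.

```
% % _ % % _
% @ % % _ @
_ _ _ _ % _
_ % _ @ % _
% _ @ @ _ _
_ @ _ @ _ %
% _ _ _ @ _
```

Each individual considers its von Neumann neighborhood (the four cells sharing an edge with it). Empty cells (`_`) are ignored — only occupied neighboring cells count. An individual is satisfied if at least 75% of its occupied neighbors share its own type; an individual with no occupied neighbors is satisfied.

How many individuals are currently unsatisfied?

(1,1)% 2/2 ok
(1,2)% 1/2 unhappy
(1,4)% 2/2 ok
(1,5)% 1/1 ok
(2,1)% 1/2 unhappy
(2,2)@ 0/3 unhappy
(2,3)% 1/2 unhappy
(2,4)% 2/2 ok
(2,6)@ 0/0 ok
(3,5)% 1/1 ok
(4,2)% 0/0 ok
(4,4)@ 1/2 unhappy
(4,5)% 1/2 unhappy
(5,1)% 0/0 ok
(5,3)@ 1/1 ok
(5,4)@ 3/3 ok
(6,2)@ 0/0 ok
(6,4)@ 1/1 ok
(6,6)% 0/0 ok
(7,1)% 0/0 ok
(7,5)@ 0/0 ok
Unsatisfied: (1,2), (2,1), (2,2), (2,3), (4,4), (4,5) — 6 in total.

6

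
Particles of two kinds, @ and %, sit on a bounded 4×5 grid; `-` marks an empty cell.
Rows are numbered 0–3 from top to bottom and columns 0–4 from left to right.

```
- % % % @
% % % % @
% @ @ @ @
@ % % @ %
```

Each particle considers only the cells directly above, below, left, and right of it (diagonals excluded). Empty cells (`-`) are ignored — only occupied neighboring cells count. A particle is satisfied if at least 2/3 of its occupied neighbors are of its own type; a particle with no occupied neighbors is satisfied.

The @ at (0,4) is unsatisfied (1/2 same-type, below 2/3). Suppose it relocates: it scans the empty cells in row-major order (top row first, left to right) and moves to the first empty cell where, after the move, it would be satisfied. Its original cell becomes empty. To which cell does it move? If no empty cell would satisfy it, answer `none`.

Vacating (0,4). Empty cells in order:
  (0,0): 0/2 same-type → still unsatisfied.

none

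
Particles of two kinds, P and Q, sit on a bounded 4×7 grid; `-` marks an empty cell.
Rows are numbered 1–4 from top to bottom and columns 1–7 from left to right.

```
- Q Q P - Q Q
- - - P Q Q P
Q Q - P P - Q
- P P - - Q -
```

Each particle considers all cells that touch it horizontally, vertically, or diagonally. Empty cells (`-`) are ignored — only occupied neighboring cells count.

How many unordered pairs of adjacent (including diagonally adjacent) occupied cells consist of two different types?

Scan each occupied cell's neighbors to the right and below (and the two forward diagonals) so each pair is counted once.
Row 1: Q(1,2)–Q(1,3)= Q(1,3)–P(1,4)≠ Q(1,3)–P(2,4)≠ P(1,4)–P(2,4)= P(1,4)–Q(2,5)≠ Q(1,6)–Q(1,7)= Q(1,6)–Q(2,6)= Q(1,6)–P(2,7)≠ Q(1,6)–Q(2,5)= Q(1,7)–P(2,7)≠ Q(1,7)–Q(2,6)=  → 5/11 unlike.
Row 2: P(2,4)–Q(2,5)≠ P(2,4)–P(3,4)= P(2,4)–P(3,5)= Q(2,5)–Q(2,6)= Q(2,5)–P(3,5)≠ Q(2,5)–P(3,4)≠ Q(2,6)–P(2,7)≠ Q(2,6)–Q(3,7)= Q(2,6)–P(3,5)≠ P(2,7)–Q(3,7)≠  → 6/10 unlike.
Row 3: Q(3,1)–Q(3,2)= Q(3,1)–P(4,2)≠ Q(3,2)–P(4,2)≠ Q(3,2)–P(4,3)≠ P(3,4)–P(3,5)= P(3,4)–P(4,3)= P(3,5)–Q(4,6)≠ Q(3,7)–Q(4,6)=  → 4/8 unlike.
Row 4: P(4,2)–P(4,3)=  → 0/1 unlike.
Total adjacent occupied pairs: 30; unlike-type pairs: 15.

15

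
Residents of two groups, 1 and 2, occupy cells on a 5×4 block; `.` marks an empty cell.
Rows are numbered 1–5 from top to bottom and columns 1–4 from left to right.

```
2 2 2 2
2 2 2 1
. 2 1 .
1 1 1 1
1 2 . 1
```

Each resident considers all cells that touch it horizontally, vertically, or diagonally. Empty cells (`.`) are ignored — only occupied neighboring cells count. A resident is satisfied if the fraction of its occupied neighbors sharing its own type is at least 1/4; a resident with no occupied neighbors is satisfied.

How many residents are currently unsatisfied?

1

Row 1: (1,1)2 3/3 ✓ · (1,2)2 5/5 ✓ · (1,3)2 4/5 ✓ · (1,4)2 2/3 ✓
Row 2: (2,1)2 4/4 ✓ · (2,2)2 6/7 ✓ · (2,3)2 5/7 ✓ · (2,4)1 1/4 ✓
Row 3: (3,2)2 3/7 ✓ · (3,3)1 4/7 ✓
Row 4: (4,1)1 2/4 ✓ · (4,2)1 4/6 ✓ · (4,3)1 4/6 ✓ · (4,4)1 3/3 ✓
Row 5: (5,1)1 2/3 ✓ · (5,2)2 0/4 ✗ · (5,4)1 2/2 ✓
Unsatisfied: (5,2) — 1 in total.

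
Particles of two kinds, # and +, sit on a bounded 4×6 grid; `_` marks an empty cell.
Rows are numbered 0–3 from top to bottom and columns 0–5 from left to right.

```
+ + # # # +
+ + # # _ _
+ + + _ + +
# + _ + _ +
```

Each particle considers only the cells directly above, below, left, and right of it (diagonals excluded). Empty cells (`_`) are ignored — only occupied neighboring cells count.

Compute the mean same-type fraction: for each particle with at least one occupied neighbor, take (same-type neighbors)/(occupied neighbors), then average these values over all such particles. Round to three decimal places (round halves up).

0.708

Row 0: (0,0)+ 2/2 · (0,1)+ 2/3 · (0,2)# 2/3 · (0,3)# 3/3 · (0,4)# 1/2 · (0,5)+ 0/1
Row 1: (1,0)+ 3/3 · (1,1)+ 3/4 · (1,2)# 2/4 · (1,3)# 2/2
Row 2: (2,0)+ 2/3 · (2,1)+ 4/4 · (2,2)+ 1/2 · (2,4)+ 1/1 · (2,5)+ 2/2
Row 3: (3,0)# 0/2 · (3,1)+ 1/2 · (3,3)+ — no occupied neighbors · (3,5)+ 1/1
Sum over 18 particles: 2/2 + 2/3 + 2/3 + 3/3 + 1/2 + 0/1 + 3/3 + 3/4 + 2/4 + 2/2 + 2/3 + 4/4 + 1/2 + 1/1 + 2/2 + 0/2 + 1/2 + 1/1 = 51/4; mean = 51/4 ÷ 18 = 17/24 = 0.708333… → 0.708.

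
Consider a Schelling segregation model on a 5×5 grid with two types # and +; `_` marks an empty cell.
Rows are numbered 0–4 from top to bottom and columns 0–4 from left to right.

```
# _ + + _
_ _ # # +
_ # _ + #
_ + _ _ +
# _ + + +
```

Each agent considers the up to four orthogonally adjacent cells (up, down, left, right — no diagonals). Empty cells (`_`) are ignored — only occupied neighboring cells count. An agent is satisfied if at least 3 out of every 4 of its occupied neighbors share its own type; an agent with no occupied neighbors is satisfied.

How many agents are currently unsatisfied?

10

Row 0: (0,0)# 0/0 ✓ · (0,2)+ 1/2 ✗ · (0,3)+ 1/2 ✗
Row 1: (1,2)# 1/2 ✗ · (1,3)# 1/4 ✗ · (1,4)+ 0/2 ✗
Row 2: (2,1)# 0/1 ✗ · (2,3)+ 0/2 ✗ · (2,4)# 0/3 ✗
Row 3: (3,1)+ 0/1 ✗ · (3,4)+ 1/2 ✗
Row 4: (4,0)# 0/0 ✓ · (4,2)+ 1/1 ✓ · (4,3)+ 2/2 ✓ · (4,4)+ 2/2 ✓
Unsatisfied: (0,2), (0,3), (1,2), (1,3), (1,4), (2,1), (2,3), (2,4), (3,1), (3,4) — 10 in total.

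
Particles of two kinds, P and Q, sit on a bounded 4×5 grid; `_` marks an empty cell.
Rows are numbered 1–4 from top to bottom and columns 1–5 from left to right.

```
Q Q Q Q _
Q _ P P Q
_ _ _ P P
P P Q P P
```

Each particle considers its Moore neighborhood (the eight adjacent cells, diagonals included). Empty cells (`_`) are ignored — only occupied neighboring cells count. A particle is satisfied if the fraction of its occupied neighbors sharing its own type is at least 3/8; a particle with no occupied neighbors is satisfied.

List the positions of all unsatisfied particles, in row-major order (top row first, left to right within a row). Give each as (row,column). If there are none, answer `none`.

Row 1: (1,1)Q 2/2 ok · (1,2)Q 3/4 ok · (1,3)Q 2/4 ok · (1,4)Q 2/4 ok
Row 2: (2,1)Q 2/2 ok · (2,3)P 2/5 ok · (2,4)P 3/6 ok · (2,5)Q 1/4 unhappy
Row 3: (3,4)P 5/7 ok · (3,5)P 4/5 ok
Row 4: (4,1)P 1/1 ok · (4,2)P 1/2 ok · (4,3)Q 0/3 unhappy · (4,4)P 3/4 ok · (4,5)P 3/3 ok

(2,5), (4,3)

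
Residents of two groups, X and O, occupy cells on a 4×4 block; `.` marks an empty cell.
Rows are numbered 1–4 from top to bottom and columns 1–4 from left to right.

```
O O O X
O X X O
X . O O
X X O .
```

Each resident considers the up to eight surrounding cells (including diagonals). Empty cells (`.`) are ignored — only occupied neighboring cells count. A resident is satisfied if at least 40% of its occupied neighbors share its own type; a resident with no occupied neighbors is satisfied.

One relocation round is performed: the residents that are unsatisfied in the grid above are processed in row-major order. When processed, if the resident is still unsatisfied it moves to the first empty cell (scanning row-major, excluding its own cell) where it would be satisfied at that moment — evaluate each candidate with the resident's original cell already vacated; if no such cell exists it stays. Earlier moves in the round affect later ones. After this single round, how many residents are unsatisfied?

2

Initially unsatisfied (in order): (1,4), (2,2), (2,3).
  (1,4) → (3,2).
  (2,2): no empty cell satisfies it; stays.
  (2,3): no empty cell satisfies it; stays.
Resulting grid:
O O O .
O X X O
X X O O
X X O .
Unsatisfied now: (2,2), (2,3).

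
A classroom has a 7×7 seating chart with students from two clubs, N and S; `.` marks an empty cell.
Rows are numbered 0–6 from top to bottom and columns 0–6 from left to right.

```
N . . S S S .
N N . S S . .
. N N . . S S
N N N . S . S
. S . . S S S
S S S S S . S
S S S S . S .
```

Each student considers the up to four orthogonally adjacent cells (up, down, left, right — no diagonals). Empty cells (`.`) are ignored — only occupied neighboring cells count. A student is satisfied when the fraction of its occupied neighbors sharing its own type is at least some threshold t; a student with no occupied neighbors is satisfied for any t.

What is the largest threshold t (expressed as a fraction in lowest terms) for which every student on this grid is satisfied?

1/2

(0,0)N 1/1
(0,3)S 2/2
(0,4)S 3/3
(0,5)S 1/1
(1,0)N 2/2
(1,1)N 2/2
(1,3)S 2/2
(1,4)S 2/2
(2,1)N 3/3
(2,2)N 2/2
(2,5)S 1/1
(2,6)S 2/2
(3,0)N 1/1
(3,1)N 3/4
(3,2)N 2/2
(3,4)S 1/1
(3,6)S 2/2
(4,1)S 1/2
(4,4)S 3/3
(4,5)S 2/2
(4,6)S 3/3
(5,0)S 2/2
(5,1)S 4/4
(5,2)S 3/3
(5,3)S 3/3
(5,4)S 2/2
(5,6)S 1/1
(6,0)S 2/2
(6,1)S 3/3
(6,2)S 3/3
(6,3)S 2/2
(6,5)S — no occupied neighbors
The smallest same-type fraction is 1/2 at (4,1), which reduces to 1/2. Any threshold above that leaves this student unsatisfied.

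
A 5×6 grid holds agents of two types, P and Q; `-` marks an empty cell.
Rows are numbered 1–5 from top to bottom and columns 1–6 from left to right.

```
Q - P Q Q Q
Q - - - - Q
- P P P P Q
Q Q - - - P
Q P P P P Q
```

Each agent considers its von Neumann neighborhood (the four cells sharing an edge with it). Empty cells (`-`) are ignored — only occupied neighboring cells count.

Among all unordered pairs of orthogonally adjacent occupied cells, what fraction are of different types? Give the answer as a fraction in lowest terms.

Scan each occupied cell's neighbors to the right and below so each pair is counted once.
From row 1: 1 unlike of 5 pairs (running 1/5).
From row 2: 0 unlike of 1 pairs (running 1/6).
From row 3: 3 unlike of 6 pairs (running 4/12).
From row 4: 2 unlike of 4 pairs (running 6/16).
From row 5: 2 unlike of 5 pairs (running 8/21).
Total adjacent occupied pairs: 21; unlike-type pairs: 8.
8/21 is already in lowest terms.

8/21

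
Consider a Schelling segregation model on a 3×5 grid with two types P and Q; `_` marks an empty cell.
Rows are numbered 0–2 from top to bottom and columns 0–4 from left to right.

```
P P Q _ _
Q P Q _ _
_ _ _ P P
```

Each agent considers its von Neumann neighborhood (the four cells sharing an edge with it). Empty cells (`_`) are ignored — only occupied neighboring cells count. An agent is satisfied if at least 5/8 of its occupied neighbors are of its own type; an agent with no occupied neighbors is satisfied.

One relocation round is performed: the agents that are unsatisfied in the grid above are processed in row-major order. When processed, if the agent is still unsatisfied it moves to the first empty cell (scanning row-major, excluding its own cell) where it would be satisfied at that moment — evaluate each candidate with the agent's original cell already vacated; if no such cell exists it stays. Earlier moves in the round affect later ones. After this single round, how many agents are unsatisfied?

Initially unsatisfied (in order): (0,0), (0,2), (1,0), (1,1), (1,2).
  (0,0) → (0,4).
  (0,2) → (2,0).
  (1,0): no empty cell satisfies it; stays.
  (1,1) → (0,3).
  (1,2): now satisfied by earlier moves; stays.
Resulting grid:
_ P _ P P
Q _ Q _ _
Q _ _ P P
All satisfied now.

0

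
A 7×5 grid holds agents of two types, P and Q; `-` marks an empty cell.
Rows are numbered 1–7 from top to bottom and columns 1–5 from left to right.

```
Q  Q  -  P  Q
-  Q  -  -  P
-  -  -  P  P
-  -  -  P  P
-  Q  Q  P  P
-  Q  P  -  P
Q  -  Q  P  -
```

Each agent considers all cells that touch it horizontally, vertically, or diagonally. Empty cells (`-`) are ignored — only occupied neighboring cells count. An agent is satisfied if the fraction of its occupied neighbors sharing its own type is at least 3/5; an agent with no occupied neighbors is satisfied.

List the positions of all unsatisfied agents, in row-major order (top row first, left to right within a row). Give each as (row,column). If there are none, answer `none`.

Row 1: (1,1)Q 2/2 satisfied · (1,2)Q 2/2 satisfied · (1,4)P 1/2 not · (1,5)Q 0/2 not
Row 2: (2,2)Q 2/2 satisfied · (2,5)P 3/4 satisfied
Row 3: (3,4)P 4/4 satisfied · (3,5)P 4/4 satisfied
Row 4: (4,4)P 5/6 satisfied · (4,5)P 5/5 satisfied
Row 5: (5,2)Q 2/3 satisfied · (5,3)Q 2/5 not · (5,4)P 5/6 satisfied · (5,5)P 4/4 satisfied
Row 6: (6,2)Q 4/5 satisfied · (6,3)P 2/6 not · (6,5)P 3/3 satisfied
Row 7: (7,1)Q 1/1 satisfied · (7,3)Q 1/3 not · (7,4)P 2/3 satisfied

(1,4), (1,5), (5,3), (6,3), (7,3)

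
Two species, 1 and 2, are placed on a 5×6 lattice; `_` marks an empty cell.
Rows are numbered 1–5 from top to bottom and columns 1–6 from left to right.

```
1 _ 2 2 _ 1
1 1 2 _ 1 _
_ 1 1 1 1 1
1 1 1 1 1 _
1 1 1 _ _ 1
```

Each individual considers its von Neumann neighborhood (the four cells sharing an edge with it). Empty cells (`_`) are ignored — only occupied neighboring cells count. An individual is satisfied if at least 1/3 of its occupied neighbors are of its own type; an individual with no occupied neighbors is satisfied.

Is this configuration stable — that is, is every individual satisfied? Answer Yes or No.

Yes

(1,1)1 1/1 ✓
(1,3)2 2/2 ✓
(1,4)2 1/1 ✓
(1,6)1 0/0 ✓
(2,1)1 2/2 ✓
(2,2)1 2/3 ✓
(2,3)2 1/3 ✓
(2,5)1 1/1 ✓
(3,2)1 3/3 ✓
(3,3)1 3/4 ✓
(3,4)1 3/3 ✓
(3,5)1 4/4 ✓
(3,6)1 1/1 ✓
(4,1)1 2/2 ✓
(4,2)1 4/4 ✓
(4,3)1 4/4 ✓
(4,4)1 3/3 ✓
(4,5)1 2/2 ✓
(5,1)1 2/2 ✓
(5,2)1 3/3 ✓
(5,3)1 2/2 ✓
(5,6)1 0/0 ✓
All meet the threshold, so the configuration is stable.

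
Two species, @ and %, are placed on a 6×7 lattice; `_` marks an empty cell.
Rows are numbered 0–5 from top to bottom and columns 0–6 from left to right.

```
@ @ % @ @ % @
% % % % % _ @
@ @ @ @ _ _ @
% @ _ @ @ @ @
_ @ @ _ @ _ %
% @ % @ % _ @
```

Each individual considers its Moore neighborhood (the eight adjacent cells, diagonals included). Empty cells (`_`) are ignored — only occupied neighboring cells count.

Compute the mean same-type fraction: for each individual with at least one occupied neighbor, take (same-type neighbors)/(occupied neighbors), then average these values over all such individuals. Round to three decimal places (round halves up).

Row 0: (0,0)@ 1/3 · (0,1)@ 1/5 · (0,2)% 3/5 · (0,3)@ 1/5 · (0,4)@ 1/4 · (0,5)% 1/4 · (0,6)@ 1/2
Row 1: (1,0)% 1/5 · (1,1)% 3/8 · (1,2)% 3/8 · (1,3)% 3/7 · (1,4)% 2/5 · (1,6)@ 2/3
Row 2: (2,0)@ 2/5 · (2,1)@ 3/7 · (2,2)@ 4/7 · (2,3)@ 3/6 · (2,6)@ 3/3
Row 3: (3,0)% 0/4 · (3,1)@ 5/6 · (3,3)@ 5/5 · (3,4)@ 4/4 · (3,5)@ 4/5 · (3,6)@ 2/3
Row 4: (4,1)@ 3/6 · (4,2)@ 5/6 · (4,4)@ 4/5 · (4,6)% 0/3
Row 5: (5,0)% 0/2 · (5,1)@ 2/4 · (5,2)% 0/4 · (5,3)@ 2/4 · (5,4)% 0/2 · (5,6)@ 0/1
Sum over 34 individuals: 1/3 + 1/5 + 3/5 + 1/5 + 1/4 + 1/4 + 1/2 + 1/5 + 3/8 + 3/8 + 3/7 + 2/5 + 2/3 + 2/5 + 3/7 + 4/7 + 3/6 + 3/3 + 0/4 + 5/6 + 5/5 + 4/4 + 4/5 + 2/3 + 3/6 + 5/6 + 4/5 + 0/3 + 0/2 + 2/4 + 0/4 + 2/4 + 0/2 + 0/1 = 6347/420; mean = 6347/420 ÷ 34 = 6347/14280 = 0.444467… → 0.444.

0.444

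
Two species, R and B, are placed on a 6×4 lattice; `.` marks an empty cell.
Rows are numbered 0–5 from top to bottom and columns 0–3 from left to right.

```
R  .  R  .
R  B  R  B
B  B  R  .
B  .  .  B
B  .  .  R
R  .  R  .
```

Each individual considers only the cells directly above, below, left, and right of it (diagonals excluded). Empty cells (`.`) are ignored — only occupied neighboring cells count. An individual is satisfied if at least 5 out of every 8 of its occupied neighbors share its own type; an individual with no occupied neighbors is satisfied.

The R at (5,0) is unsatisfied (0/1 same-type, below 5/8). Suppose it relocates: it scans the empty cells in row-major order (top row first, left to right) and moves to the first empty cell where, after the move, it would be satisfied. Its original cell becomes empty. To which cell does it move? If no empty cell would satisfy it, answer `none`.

Vacating (5,0). Empty cells in order:
  (0,1): 2/3 same-type → satisfied — stop here.

(0,1)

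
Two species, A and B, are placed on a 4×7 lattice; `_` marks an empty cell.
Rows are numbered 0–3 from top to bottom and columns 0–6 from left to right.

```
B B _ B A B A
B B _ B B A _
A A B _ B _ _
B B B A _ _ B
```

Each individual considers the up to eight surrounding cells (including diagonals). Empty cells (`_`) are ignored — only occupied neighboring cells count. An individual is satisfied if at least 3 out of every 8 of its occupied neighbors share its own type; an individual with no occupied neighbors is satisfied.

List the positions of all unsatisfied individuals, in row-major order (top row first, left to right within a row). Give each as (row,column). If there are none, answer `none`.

(0,4), (0,5), (2,0), (2,1), (3,0), (3,3)

(0,0)B 3/3 ✓
(0,1)B 3/3 ✓
(0,3)B 2/3 ✓
(0,4)A 1/5 ✗
(0,5)B 1/4 ✗
(0,6)A 1/2 ✓
(1,0)B 3/5 ✓
(1,1)B 4/6 ✓
(1,3)B 4/5 ✓
(1,4)B 4/6 ✓
(1,5)A 2/5 ✓
(2,0)A 1/5 ✗
(2,1)A 1/7 ✗
(2,2)B 4/6 ✓
(2,4)B 2/4 ✓
(3,0)B 1/3 ✗
(3,1)B 3/5 ✓
(3,2)B 2/4 ✓
(3,3)A 0/3 ✗
(3,6)B 0/0 ✓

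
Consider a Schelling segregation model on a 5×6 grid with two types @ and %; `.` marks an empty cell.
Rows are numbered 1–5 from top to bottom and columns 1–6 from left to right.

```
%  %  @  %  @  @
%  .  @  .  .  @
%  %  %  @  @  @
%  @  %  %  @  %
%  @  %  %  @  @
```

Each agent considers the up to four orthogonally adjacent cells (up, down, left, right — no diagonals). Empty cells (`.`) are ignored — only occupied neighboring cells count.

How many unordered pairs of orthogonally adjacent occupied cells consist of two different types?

16

Scan each occupied cell's neighbors to the right and below so each pair is counted once.
From row 1: 3 unlike of 8 pairs (running 3/8).
From row 2: 1 unlike of 3 pairs (running 4/11).
From row 3: 4 unlike of 11 pairs (running 8/22).
From row 4: 5 unlike of 11 pairs (running 13/33).
From row 5: 3 unlike of 5 pairs (running 16/38).
Total adjacent occupied pairs: 38; unlike-type pairs: 16.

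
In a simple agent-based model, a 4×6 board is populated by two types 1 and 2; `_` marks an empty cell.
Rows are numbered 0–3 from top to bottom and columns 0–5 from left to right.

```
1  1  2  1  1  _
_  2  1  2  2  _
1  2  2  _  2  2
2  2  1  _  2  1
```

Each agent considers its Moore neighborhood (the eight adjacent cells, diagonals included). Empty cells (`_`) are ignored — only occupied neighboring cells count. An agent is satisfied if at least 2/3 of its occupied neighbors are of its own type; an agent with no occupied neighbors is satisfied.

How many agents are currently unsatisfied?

(0,0)1 1/2 ✗
(0,1)1 2/4 ✗
(0,2)2 2/5 ✗
(0,3)1 2/5 ✗
(0,4)1 1/3 ✗
(1,1)2 3/7 ✗
(1,2)1 2/7 ✗
(1,3)2 4/7 ✗
(1,4)2 3/5 ✗
(2,0)1 0/4 ✗
(2,1)2 4/7 ✗
(2,2)2 4/6 ✓
(2,4)2 4/5 ✓
(2,5)2 3/4 ✓
(3,0)2 2/3 ✓
(3,1)2 3/5 ✗
(3,2)1 0/3 ✗
(3,4)2 2/3 ✓
(3,5)1 0/3 ✗
Unsatisfied: (0,0), (0,1), (0,2), (0,3), (0,4), (1,1), (1,2), (1,3), (1,4), (2,0), (2,1), (3,1), (3,2), (3,5) — 14 in total.

14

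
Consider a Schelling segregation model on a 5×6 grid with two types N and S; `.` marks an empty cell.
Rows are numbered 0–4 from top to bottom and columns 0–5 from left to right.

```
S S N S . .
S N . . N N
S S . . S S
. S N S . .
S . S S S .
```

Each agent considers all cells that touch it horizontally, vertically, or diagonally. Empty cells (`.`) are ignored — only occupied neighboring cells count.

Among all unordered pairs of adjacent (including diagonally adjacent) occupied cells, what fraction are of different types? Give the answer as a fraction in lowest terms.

17/36

Scan each occupied cell's neighbors to the right and below (and the two forward diagonals) so each pair is counted once.
From row 0: 5 unlike of 9 pairs (running 5/9).
From row 1: 7 unlike of 10 pairs (running 12/19).
From row 2: 1 unlike of 6 pairs (running 13/25).
From row 3: 4 unlike of 9 pairs (running 17/34).
From row 4: 0 unlike of 2 pairs (running 17/36).
Total adjacent occupied pairs: 36; unlike-type pairs: 17.
17/36 is already in lowest terms.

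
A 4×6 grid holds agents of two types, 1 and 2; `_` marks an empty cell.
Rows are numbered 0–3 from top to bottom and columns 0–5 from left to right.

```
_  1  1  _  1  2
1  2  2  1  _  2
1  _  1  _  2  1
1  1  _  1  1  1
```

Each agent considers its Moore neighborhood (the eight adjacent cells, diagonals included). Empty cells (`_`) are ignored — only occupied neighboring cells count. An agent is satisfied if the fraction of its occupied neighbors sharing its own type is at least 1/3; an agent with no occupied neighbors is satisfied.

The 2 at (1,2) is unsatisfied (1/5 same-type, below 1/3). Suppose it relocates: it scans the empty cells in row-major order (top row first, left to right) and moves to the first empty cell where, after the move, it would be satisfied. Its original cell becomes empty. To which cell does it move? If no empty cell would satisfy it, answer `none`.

(0,0)

Vacating (1,2). Empty cells in order:
  (0,0): 1/3 same-type → satisfied — stop here.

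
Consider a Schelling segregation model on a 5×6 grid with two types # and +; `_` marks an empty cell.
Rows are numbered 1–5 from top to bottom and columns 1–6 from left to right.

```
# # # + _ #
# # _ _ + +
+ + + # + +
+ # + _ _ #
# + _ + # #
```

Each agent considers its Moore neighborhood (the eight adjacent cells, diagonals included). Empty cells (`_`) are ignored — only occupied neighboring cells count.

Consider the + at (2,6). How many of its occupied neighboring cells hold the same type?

3

Occupied neighbors of (2,6): (1,6)=#, (2,5)=+, (3,5)=+, (3,6)=+.
Same type (+): 3 of 4.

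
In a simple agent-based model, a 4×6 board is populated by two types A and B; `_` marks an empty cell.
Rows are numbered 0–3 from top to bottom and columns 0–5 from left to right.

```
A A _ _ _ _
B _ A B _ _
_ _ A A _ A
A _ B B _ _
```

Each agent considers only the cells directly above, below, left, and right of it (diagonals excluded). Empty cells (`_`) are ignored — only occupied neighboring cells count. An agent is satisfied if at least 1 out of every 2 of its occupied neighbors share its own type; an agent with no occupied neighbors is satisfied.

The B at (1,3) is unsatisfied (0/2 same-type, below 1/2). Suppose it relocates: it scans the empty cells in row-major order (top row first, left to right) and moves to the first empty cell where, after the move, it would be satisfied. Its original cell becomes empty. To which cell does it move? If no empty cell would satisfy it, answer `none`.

(0,3)

Vacating (1,3). Empty cells in order:
  (0,2): 0/2 same-type → still unsatisfied.
  (0,3): 0/0 same-type → satisfied — stop here.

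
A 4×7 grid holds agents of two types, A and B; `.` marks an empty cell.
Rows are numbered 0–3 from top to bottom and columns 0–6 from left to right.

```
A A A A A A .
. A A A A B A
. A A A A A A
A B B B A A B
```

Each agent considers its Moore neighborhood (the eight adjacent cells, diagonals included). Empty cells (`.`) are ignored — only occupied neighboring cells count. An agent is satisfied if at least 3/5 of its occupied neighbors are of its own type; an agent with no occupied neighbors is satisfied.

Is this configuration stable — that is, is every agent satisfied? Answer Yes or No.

No

(0,0)A 2/2 satisfied
(0,1)A 4/4 satisfied
(0,2)A 5/5 satisfied
(0,3)A 5/5 satisfied
(0,4)A 4/5 satisfied
(0,5)A 3/4 satisfied
(1,1)A 6/6 satisfied
(1,2)A 8/8 satisfied
(1,3)A 8/8 satisfied
(1,4)A 7/8 satisfied
(1,5)B 0/7 not
(1,6)A 3/4 satisfied
(2,1)A 4/6 satisfied
(2,2)A 5/8 satisfied
(2,3)A 6/8 satisfied
(2,4)A 6/8 satisfied
(2,5)A 6/8 satisfied
(2,6)A 3/5 satisfied
(3,0)A 1/2 not
(3,1)B 1/4 not
(3,2)B 2/5 not
(3,3)B 1/5 not
(3,4)A 4/5 satisfied
(3,5)A 4/5 satisfied
(3,6)B 0/3 not
For instance (1,5) has only 0/7 same-type neighbors, below 3/5.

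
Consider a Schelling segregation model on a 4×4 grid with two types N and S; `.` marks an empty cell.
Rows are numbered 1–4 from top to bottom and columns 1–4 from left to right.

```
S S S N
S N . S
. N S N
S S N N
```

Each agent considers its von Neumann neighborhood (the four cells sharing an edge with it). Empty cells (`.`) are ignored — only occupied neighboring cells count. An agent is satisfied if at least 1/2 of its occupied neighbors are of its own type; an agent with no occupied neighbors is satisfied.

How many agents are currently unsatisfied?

Row 1: (1,1)S 2/2 satisfied · (1,2)S 2/3 satisfied · (1,3)S 1/2 satisfied · (1,4)N 0/2 not
Row 2: (2,1)S 1/2 satisfied · (2,2)N 1/3 not · (2,4)S 0/2 not
Row 3: (3,2)N 1/3 not · (3,3)S 0/3 not · (3,4)N 1/3 not
Row 4: (4,1)S 1/1 satisfied · (4,2)S 1/3 not · (4,3)N 1/3 not · (4,4)N 2/2 satisfied
Unsatisfied: (1,4), (2,2), (2,4), (3,2), (3,3), (3,4), (4,2), (4,3) — 8 in total.

8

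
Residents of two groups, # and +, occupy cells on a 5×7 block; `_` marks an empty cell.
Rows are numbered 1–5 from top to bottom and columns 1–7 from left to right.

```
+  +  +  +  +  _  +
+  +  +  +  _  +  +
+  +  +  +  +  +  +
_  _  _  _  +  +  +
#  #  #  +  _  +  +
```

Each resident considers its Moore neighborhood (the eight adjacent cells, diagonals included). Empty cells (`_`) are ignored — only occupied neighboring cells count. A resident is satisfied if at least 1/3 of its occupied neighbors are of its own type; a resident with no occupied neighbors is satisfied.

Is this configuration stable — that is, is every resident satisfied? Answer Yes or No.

(1,1)+ 3/3 ✓
(1,2)+ 5/5 ✓
(1,3)+ 5/5 ✓
(1,4)+ 4/4 ✓
(1,5)+ 3/3 ✓
(1,7)+ 2/2 ✓
(2,1)+ 5/5 ✓
(2,2)+ 8/8 ✓
(2,3)+ 8/8 ✓
(2,4)+ 7/7 ✓
(2,6)+ 6/6 ✓
(2,7)+ 4/4 ✓
(3,1)+ 3/3 ✓
(3,2)+ 5/5 ✓
(3,3)+ 5/5 ✓
(3,4)+ 5/5 ✓
(3,5)+ 6/6 ✓
(3,6)+ 7/7 ✓
(3,7)+ 5/5 ✓
(4,5)+ 6/6 ✓
(4,6)+ 7/7 ✓
(4,7)+ 5/5 ✓
(5,1)# 1/1 ✓
(5,2)# 2/2 ✓
(5,3)# 1/2 ✓
(5,4)+ 1/2 ✓
(5,6)+ 4/4 ✓
(5,7)+ 3/3 ✓
All meet the threshold, so the configuration is stable.

Yes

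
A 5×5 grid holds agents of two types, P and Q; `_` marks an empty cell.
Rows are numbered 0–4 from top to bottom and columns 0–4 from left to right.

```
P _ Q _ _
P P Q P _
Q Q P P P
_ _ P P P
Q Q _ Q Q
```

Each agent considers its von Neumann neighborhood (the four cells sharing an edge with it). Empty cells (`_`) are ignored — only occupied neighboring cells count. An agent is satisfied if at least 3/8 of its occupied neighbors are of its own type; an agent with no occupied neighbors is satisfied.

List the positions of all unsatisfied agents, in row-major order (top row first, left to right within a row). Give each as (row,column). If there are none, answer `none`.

(0,0)P 1/1 ok
(0,2)Q 1/1 ok
(1,0)P 2/3 ok
(1,1)P 1/3 unhappy
(1,2)Q 1/4 unhappy
(1,3)P 1/2 ok
(2,0)Q 1/2 ok
(2,1)Q 1/3 unhappy
(2,2)P 2/4 ok
(2,3)P 4/4 ok
(2,4)P 2/2 ok
(3,2)P 2/2 ok
(3,3)P 3/4 ok
(3,4)P 2/3 ok
(4,0)Q 1/1 ok
(4,1)Q 1/1 ok
(4,3)Q 1/2 ok
(4,4)Q 1/2 ok

(1,1), (1,2), (2,1)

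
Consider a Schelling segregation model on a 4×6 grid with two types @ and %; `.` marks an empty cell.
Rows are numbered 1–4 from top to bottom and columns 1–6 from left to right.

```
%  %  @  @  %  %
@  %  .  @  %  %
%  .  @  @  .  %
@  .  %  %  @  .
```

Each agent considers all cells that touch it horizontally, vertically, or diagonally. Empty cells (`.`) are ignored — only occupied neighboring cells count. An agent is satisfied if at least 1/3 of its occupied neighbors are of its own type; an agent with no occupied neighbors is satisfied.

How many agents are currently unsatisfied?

3

(1,1)% 2/3 ✓
(1,2)% 2/4 ✓
(1,3)@ 2/4 ✓
(1,4)@ 2/4 ✓
(1,5)% 3/5 ✓
(1,6)% 3/3 ✓
(2,1)@ 0/4 ✗
(2,2)% 3/6 ✓
(2,4)@ 4/6 ✓
(2,5)% 4/7 ✓
(2,6)% 4/4 ✓
(3,1)% 1/3 ✓
(3,3)@ 2/5 ✓
(3,4)@ 3/6 ✓
(3,6)% 2/3 ✓
(4,1)@ 0/1 ✗
(4,3)% 1/3 ✓
(4,4)% 1/4 ✗
(4,5)@ 1/3 ✓
Unsatisfied: (2,1), (4,1), (4,4) — 3 in total.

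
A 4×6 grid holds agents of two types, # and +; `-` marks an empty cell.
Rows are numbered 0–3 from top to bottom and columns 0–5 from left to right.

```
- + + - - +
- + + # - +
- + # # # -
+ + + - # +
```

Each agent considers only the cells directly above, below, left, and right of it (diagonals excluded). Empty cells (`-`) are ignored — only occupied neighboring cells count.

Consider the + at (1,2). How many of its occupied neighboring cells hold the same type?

Occupied neighbors of (1,2): (0,2)=+, (2,2)=#, (1,1)=+, (1,3)=#.
Same type (+): 2 of 4.

2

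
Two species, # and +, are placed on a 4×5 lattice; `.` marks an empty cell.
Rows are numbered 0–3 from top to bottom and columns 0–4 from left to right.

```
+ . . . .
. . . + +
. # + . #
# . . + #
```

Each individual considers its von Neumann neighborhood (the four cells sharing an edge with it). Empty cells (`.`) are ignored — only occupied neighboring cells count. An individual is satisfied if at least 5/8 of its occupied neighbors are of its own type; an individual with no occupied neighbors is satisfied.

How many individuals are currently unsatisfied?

6

(0,0)+ 0/0 satisfied
(1,3)+ 1/1 satisfied
(1,4)+ 1/2 not
(2,1)# 0/1 not
(2,2)+ 0/1 not
(2,4)# 1/2 not
(3,0)# 0/0 satisfied
(3,3)+ 0/1 not
(3,4)# 1/2 not
Unsatisfied: (1,4), (2,1), (2,2), (2,4), (3,3), (3,4) — 6 in total.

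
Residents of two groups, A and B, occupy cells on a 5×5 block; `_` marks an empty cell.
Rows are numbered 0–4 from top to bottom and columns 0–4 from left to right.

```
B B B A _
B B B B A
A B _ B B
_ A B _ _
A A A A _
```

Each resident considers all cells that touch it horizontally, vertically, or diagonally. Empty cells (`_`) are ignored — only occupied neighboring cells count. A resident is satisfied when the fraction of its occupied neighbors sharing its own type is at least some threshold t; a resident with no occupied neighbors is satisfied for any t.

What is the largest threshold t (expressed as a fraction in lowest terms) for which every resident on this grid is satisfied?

(0,0)B 3/3
(0,1)B 5/5
(0,2)B 4/5
(0,3)A 1/4
(1,0)B 4/5
(1,1)B 6/7
(1,2)B 6/7
(1,3)B 4/6
(1,4)A 1/4
(2,0)A 1/4
(2,1)B 4/6
(2,3)B 4/5
(2,4)B 2/3
(3,1)A 4/6
(3,2)B 2/6
(4,0)A 2/2
(4,1)A 3/4
(4,2)A 3/4
(4,3)A 1/2
The smallest same-type fraction is 1/4 at (0,3), which reduces to 1/4. Any threshold above that leaves this resident unsatisfied.

1/4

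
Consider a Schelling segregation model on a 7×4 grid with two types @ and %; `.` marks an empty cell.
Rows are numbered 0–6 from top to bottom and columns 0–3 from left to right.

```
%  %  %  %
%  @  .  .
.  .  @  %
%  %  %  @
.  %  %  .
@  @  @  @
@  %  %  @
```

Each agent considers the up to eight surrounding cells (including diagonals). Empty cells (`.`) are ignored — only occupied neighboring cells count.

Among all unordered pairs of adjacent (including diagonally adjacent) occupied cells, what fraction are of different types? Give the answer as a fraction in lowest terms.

Scan each occupied cell's neighbors to the right and below (and the two forward diagonals) so each pair is counted once.
From row 0: 3 unlike of 8 pairs (running 3/8).
From row 1: 1 unlike of 2 pairs (running 4/10).
From row 2: 4 unlike of 6 pairs (running 8/16).
From row 3: 2 unlike of 9 pairs (running 10/25).
From row 4: 6 unlike of 7 pairs (running 16/32).
From row 5: 6 unlike of 13 pairs (running 22/45).
From row 6: 2 unlike of 3 pairs (running 24/48).
Total adjacent occupied pairs: 48; unlike-type pairs: 24.
24/48 reduces to 1/2.

1/2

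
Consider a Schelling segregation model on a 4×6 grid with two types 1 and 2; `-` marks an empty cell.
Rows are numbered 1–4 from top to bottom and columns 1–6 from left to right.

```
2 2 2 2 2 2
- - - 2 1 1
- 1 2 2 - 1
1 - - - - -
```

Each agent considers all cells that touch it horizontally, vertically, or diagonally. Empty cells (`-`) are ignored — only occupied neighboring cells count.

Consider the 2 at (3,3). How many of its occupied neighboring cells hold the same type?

2

Occupied neighbors of (3,3): (2,4)=2, (3,2)=1, (3,4)=2.
Same type (2): 2 of 3.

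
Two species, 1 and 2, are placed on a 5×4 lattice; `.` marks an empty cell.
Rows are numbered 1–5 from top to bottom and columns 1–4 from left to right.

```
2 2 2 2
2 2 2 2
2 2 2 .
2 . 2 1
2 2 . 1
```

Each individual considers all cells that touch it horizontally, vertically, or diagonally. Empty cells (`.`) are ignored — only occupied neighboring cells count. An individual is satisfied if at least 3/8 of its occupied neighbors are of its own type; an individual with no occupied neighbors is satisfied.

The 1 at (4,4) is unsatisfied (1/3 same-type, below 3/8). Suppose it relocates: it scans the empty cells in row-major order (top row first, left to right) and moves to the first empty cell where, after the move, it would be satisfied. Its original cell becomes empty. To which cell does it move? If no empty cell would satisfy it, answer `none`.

Vacating (4,4). Empty cells in order:
  (3,4): 0/4 same-type → still unsatisfied.
  (4,2): 0/7 same-type → still unsatisfied.
  (5,3): 1/3 same-type → still unsatisfied.

none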